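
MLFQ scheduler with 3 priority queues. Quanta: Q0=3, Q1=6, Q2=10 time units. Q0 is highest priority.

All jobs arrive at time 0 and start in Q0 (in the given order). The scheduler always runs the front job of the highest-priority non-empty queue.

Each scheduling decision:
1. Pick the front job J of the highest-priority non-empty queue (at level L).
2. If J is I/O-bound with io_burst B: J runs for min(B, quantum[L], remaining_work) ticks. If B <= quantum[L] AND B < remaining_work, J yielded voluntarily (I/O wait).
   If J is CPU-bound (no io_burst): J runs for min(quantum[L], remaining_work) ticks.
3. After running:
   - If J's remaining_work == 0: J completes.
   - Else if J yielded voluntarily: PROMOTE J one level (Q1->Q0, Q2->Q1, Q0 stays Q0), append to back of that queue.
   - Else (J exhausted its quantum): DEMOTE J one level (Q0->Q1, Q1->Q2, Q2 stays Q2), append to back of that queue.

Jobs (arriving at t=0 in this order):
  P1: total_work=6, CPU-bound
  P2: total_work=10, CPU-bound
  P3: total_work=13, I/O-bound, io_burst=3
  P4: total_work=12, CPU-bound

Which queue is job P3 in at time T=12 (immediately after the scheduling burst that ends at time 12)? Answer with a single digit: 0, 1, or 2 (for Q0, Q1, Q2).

t=0-3: P1@Q0 runs 3, rem=3, quantum used, demote→Q1. Q0=[P2,P3,P4] Q1=[P1] Q2=[]
t=3-6: P2@Q0 runs 3, rem=7, quantum used, demote→Q1. Q0=[P3,P4] Q1=[P1,P2] Q2=[]
t=6-9: P3@Q0 runs 3, rem=10, I/O yield, promote→Q0. Q0=[P4,P3] Q1=[P1,P2] Q2=[]
t=9-12: P4@Q0 runs 3, rem=9, quantum used, demote→Q1. Q0=[P3] Q1=[P1,P2,P4] Q2=[]
t=12-15: P3@Q0 runs 3, rem=7, I/O yield, promote→Q0. Q0=[P3] Q1=[P1,P2,P4] Q2=[]
t=15-18: P3@Q0 runs 3, rem=4, I/O yield, promote→Q0. Q0=[P3] Q1=[P1,P2,P4] Q2=[]
t=18-21: P3@Q0 runs 3, rem=1, I/O yield, promote→Q0. Q0=[P3] Q1=[P1,P2,P4] Q2=[]
t=21-22: P3@Q0 runs 1, rem=0, completes. Q0=[] Q1=[P1,P2,P4] Q2=[]
t=22-25: P1@Q1 runs 3, rem=0, completes. Q0=[] Q1=[P2,P4] Q2=[]
t=25-31: P2@Q1 runs 6, rem=1, quantum used, demote→Q2. Q0=[] Q1=[P4] Q2=[P2]
t=31-37: P4@Q1 runs 6, rem=3, quantum used, demote→Q2. Q0=[] Q1=[] Q2=[P2,P4]
t=37-38: P2@Q2 runs 1, rem=0, completes. Q0=[] Q1=[] Q2=[P4]
t=38-41: P4@Q2 runs 3, rem=0, completes. Q0=[] Q1=[] Q2=[]

Answer: 0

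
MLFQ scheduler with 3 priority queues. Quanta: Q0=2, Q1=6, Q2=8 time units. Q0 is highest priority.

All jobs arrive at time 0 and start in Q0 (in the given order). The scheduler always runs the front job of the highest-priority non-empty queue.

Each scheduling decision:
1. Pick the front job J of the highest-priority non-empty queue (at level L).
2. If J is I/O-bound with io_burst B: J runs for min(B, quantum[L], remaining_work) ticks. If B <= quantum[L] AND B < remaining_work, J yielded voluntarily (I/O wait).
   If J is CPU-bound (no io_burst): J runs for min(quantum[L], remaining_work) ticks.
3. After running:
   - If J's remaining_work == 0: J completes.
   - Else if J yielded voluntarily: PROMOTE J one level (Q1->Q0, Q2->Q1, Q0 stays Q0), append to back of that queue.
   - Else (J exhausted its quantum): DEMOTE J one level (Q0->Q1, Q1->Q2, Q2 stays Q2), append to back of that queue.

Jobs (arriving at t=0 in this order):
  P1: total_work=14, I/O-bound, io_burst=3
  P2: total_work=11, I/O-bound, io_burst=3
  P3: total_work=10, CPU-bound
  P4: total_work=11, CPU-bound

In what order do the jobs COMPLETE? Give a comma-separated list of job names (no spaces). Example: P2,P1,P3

Answer: P2,P1,P3,P4

Derivation:
t=0-2: P1@Q0 runs 2, rem=12, quantum used, demote→Q1. Q0=[P2,P3,P4] Q1=[P1] Q2=[]
t=2-4: P2@Q0 runs 2, rem=9, quantum used, demote→Q1. Q0=[P3,P4] Q1=[P1,P2] Q2=[]
t=4-6: P3@Q0 runs 2, rem=8, quantum used, demote→Q1. Q0=[P4] Q1=[P1,P2,P3] Q2=[]
t=6-8: P4@Q0 runs 2, rem=9, quantum used, demote→Q1. Q0=[] Q1=[P1,P2,P3,P4] Q2=[]
t=8-11: P1@Q1 runs 3, rem=9, I/O yield, promote→Q0. Q0=[P1] Q1=[P2,P3,P4] Q2=[]
t=11-13: P1@Q0 runs 2, rem=7, quantum used, demote→Q1. Q0=[] Q1=[P2,P3,P4,P1] Q2=[]
t=13-16: P2@Q1 runs 3, rem=6, I/O yield, promote→Q0. Q0=[P2] Q1=[P3,P4,P1] Q2=[]
t=16-18: P2@Q0 runs 2, rem=4, quantum used, demote→Q1. Q0=[] Q1=[P3,P4,P1,P2] Q2=[]
t=18-24: P3@Q1 runs 6, rem=2, quantum used, demote→Q2. Q0=[] Q1=[P4,P1,P2] Q2=[P3]
t=24-30: P4@Q1 runs 6, rem=3, quantum used, demote→Q2. Q0=[] Q1=[P1,P2] Q2=[P3,P4]
t=30-33: P1@Q1 runs 3, rem=4, I/O yield, promote→Q0. Q0=[P1] Q1=[P2] Q2=[P3,P4]
t=33-35: P1@Q0 runs 2, rem=2, quantum used, demote→Q1. Q0=[] Q1=[P2,P1] Q2=[P3,P4]
t=35-38: P2@Q1 runs 3, rem=1, I/O yield, promote→Q0. Q0=[P2] Q1=[P1] Q2=[P3,P4]
t=38-39: P2@Q0 runs 1, rem=0, completes. Q0=[] Q1=[P1] Q2=[P3,P4]
t=39-41: P1@Q1 runs 2, rem=0, completes. Q0=[] Q1=[] Q2=[P3,P4]
t=41-43: P3@Q2 runs 2, rem=0, completes. Q0=[] Q1=[] Q2=[P4]
t=43-46: P4@Q2 runs 3, rem=0, completes. Q0=[] Q1=[] Q2=[]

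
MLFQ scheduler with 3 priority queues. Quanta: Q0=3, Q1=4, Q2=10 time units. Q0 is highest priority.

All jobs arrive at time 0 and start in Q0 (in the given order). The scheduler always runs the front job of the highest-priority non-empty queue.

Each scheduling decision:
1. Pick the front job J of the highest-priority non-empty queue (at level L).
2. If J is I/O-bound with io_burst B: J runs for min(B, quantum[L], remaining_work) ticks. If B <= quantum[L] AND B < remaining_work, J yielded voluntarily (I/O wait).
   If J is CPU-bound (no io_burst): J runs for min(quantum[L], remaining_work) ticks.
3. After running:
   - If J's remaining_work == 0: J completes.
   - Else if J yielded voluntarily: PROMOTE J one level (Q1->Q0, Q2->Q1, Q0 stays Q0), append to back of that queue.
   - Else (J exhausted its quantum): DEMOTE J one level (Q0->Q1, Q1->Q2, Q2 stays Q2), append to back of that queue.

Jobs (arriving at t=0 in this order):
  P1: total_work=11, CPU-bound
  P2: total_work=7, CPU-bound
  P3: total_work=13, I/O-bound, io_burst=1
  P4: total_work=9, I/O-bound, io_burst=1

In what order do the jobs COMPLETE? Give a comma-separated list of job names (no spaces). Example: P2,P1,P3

Answer: P4,P3,P2,P1

Derivation:
t=0-3: P1@Q0 runs 3, rem=8, quantum used, demote→Q1. Q0=[P2,P3,P4] Q1=[P1] Q2=[]
t=3-6: P2@Q0 runs 3, rem=4, quantum used, demote→Q1. Q0=[P3,P4] Q1=[P1,P2] Q2=[]
t=6-7: P3@Q0 runs 1, rem=12, I/O yield, promote→Q0. Q0=[P4,P3] Q1=[P1,P2] Q2=[]
t=7-8: P4@Q0 runs 1, rem=8, I/O yield, promote→Q0. Q0=[P3,P4] Q1=[P1,P2] Q2=[]
t=8-9: P3@Q0 runs 1, rem=11, I/O yield, promote→Q0. Q0=[P4,P3] Q1=[P1,P2] Q2=[]
t=9-10: P4@Q0 runs 1, rem=7, I/O yield, promote→Q0. Q0=[P3,P4] Q1=[P1,P2] Q2=[]
t=10-11: P3@Q0 runs 1, rem=10, I/O yield, promote→Q0. Q0=[P4,P3] Q1=[P1,P2] Q2=[]
t=11-12: P4@Q0 runs 1, rem=6, I/O yield, promote→Q0. Q0=[P3,P4] Q1=[P1,P2] Q2=[]
t=12-13: P3@Q0 runs 1, rem=9, I/O yield, promote→Q0. Q0=[P4,P3] Q1=[P1,P2] Q2=[]
t=13-14: P4@Q0 runs 1, rem=5, I/O yield, promote→Q0. Q0=[P3,P4] Q1=[P1,P2] Q2=[]
t=14-15: P3@Q0 runs 1, rem=8, I/O yield, promote→Q0. Q0=[P4,P3] Q1=[P1,P2] Q2=[]
t=15-16: P4@Q0 runs 1, rem=4, I/O yield, promote→Q0. Q0=[P3,P4] Q1=[P1,P2] Q2=[]
t=16-17: P3@Q0 runs 1, rem=7, I/O yield, promote→Q0. Q0=[P4,P3] Q1=[P1,P2] Q2=[]
t=17-18: P4@Q0 runs 1, rem=3, I/O yield, promote→Q0. Q0=[P3,P4] Q1=[P1,P2] Q2=[]
t=18-19: P3@Q0 runs 1, rem=6, I/O yield, promote→Q0. Q0=[P4,P3] Q1=[P1,P2] Q2=[]
t=19-20: P4@Q0 runs 1, rem=2, I/O yield, promote→Q0. Q0=[P3,P4] Q1=[P1,P2] Q2=[]
t=20-21: P3@Q0 runs 1, rem=5, I/O yield, promote→Q0. Q0=[P4,P3] Q1=[P1,P2] Q2=[]
t=21-22: P4@Q0 runs 1, rem=1, I/O yield, promote→Q0. Q0=[P3,P4] Q1=[P1,P2] Q2=[]
t=22-23: P3@Q0 runs 1, rem=4, I/O yield, promote→Q0. Q0=[P4,P3] Q1=[P1,P2] Q2=[]
t=23-24: P4@Q0 runs 1, rem=0, completes. Q0=[P3] Q1=[P1,P2] Q2=[]
t=24-25: P3@Q0 runs 1, rem=3, I/O yield, promote→Q0. Q0=[P3] Q1=[P1,P2] Q2=[]
t=25-26: P3@Q0 runs 1, rem=2, I/O yield, promote→Q0. Q0=[P3] Q1=[P1,P2] Q2=[]
t=26-27: P3@Q0 runs 1, rem=1, I/O yield, promote→Q0. Q0=[P3] Q1=[P1,P2] Q2=[]
t=27-28: P3@Q0 runs 1, rem=0, completes. Q0=[] Q1=[P1,P2] Q2=[]
t=28-32: P1@Q1 runs 4, rem=4, quantum used, demote→Q2. Q0=[] Q1=[P2] Q2=[P1]
t=32-36: P2@Q1 runs 4, rem=0, completes. Q0=[] Q1=[] Q2=[P1]
t=36-40: P1@Q2 runs 4, rem=0, completes. Q0=[] Q1=[] Q2=[]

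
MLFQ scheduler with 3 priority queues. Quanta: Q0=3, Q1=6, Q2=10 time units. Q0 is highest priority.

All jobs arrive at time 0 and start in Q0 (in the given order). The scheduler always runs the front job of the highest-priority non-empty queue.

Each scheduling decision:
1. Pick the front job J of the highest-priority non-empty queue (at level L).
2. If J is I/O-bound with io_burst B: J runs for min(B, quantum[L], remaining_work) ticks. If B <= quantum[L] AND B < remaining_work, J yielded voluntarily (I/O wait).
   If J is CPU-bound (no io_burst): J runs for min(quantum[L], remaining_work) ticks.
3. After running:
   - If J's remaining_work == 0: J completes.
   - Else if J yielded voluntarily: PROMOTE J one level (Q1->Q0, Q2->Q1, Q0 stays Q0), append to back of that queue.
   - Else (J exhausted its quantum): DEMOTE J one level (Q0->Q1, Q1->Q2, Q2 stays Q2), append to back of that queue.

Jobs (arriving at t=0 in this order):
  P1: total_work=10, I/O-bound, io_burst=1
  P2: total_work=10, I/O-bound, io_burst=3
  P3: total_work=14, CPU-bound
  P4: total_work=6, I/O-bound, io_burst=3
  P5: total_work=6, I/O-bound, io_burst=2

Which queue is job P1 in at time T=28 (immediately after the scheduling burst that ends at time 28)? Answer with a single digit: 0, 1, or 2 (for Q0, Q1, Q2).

Answer: 0

Derivation:
t=0-1: P1@Q0 runs 1, rem=9, I/O yield, promote→Q0. Q0=[P2,P3,P4,P5,P1] Q1=[] Q2=[]
t=1-4: P2@Q0 runs 3, rem=7, I/O yield, promote→Q0. Q0=[P3,P4,P5,P1,P2] Q1=[] Q2=[]
t=4-7: P3@Q0 runs 3, rem=11, quantum used, demote→Q1. Q0=[P4,P5,P1,P2] Q1=[P3] Q2=[]
t=7-10: P4@Q0 runs 3, rem=3, I/O yield, promote→Q0. Q0=[P5,P1,P2,P4] Q1=[P3] Q2=[]
t=10-12: P5@Q0 runs 2, rem=4, I/O yield, promote→Q0. Q0=[P1,P2,P4,P5] Q1=[P3] Q2=[]
t=12-13: P1@Q0 runs 1, rem=8, I/O yield, promote→Q0. Q0=[P2,P4,P5,P1] Q1=[P3] Q2=[]
t=13-16: P2@Q0 runs 3, rem=4, I/O yield, promote→Q0. Q0=[P4,P5,P1,P2] Q1=[P3] Q2=[]
t=16-19: P4@Q0 runs 3, rem=0, completes. Q0=[P5,P1,P2] Q1=[P3] Q2=[]
t=19-21: P5@Q0 runs 2, rem=2, I/O yield, promote→Q0. Q0=[P1,P2,P5] Q1=[P3] Q2=[]
t=21-22: P1@Q0 runs 1, rem=7, I/O yield, promote→Q0. Q0=[P2,P5,P1] Q1=[P3] Q2=[]
t=22-25: P2@Q0 runs 3, rem=1, I/O yield, promote→Q0. Q0=[P5,P1,P2] Q1=[P3] Q2=[]
t=25-27: P5@Q0 runs 2, rem=0, completes. Q0=[P1,P2] Q1=[P3] Q2=[]
t=27-28: P1@Q0 runs 1, rem=6, I/O yield, promote→Q0. Q0=[P2,P1] Q1=[P3] Q2=[]
t=28-29: P2@Q0 runs 1, rem=0, completes. Q0=[P1] Q1=[P3] Q2=[]
t=29-30: P1@Q0 runs 1, rem=5, I/O yield, promote→Q0. Q0=[P1] Q1=[P3] Q2=[]
t=30-31: P1@Q0 runs 1, rem=4, I/O yield, promote→Q0. Q0=[P1] Q1=[P3] Q2=[]
t=31-32: P1@Q0 runs 1, rem=3, I/O yield, promote→Q0. Q0=[P1] Q1=[P3] Q2=[]
t=32-33: P1@Q0 runs 1, rem=2, I/O yield, promote→Q0. Q0=[P1] Q1=[P3] Q2=[]
t=33-34: P1@Q0 runs 1, rem=1, I/O yield, promote→Q0. Q0=[P1] Q1=[P3] Q2=[]
t=34-35: P1@Q0 runs 1, rem=0, completes. Q0=[] Q1=[P3] Q2=[]
t=35-41: P3@Q1 runs 6, rem=5, quantum used, demote→Q2. Q0=[] Q1=[] Q2=[P3]
t=41-46: P3@Q2 runs 5, rem=0, completes. Q0=[] Q1=[] Q2=[]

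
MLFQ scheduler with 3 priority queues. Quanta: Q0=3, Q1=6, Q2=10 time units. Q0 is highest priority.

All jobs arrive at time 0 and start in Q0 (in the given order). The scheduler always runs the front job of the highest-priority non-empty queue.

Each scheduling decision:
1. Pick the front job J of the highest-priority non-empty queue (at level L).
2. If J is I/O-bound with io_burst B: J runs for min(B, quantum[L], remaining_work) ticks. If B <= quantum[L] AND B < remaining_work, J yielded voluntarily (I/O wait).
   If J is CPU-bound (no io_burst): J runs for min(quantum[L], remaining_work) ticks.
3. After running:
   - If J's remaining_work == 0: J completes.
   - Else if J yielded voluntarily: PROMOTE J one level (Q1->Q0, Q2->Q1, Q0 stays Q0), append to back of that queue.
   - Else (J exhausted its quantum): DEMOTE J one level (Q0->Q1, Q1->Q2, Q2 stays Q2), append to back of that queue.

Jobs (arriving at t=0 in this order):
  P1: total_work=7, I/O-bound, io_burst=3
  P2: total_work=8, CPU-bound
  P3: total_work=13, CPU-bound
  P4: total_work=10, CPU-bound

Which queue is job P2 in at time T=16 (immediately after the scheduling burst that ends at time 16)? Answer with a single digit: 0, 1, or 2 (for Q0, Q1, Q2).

Answer: 1

Derivation:
t=0-3: P1@Q0 runs 3, rem=4, I/O yield, promote→Q0. Q0=[P2,P3,P4,P1] Q1=[] Q2=[]
t=3-6: P2@Q0 runs 3, rem=5, quantum used, demote→Q1. Q0=[P3,P4,P1] Q1=[P2] Q2=[]
t=6-9: P3@Q0 runs 3, rem=10, quantum used, demote→Q1. Q0=[P4,P1] Q1=[P2,P3] Q2=[]
t=9-12: P4@Q0 runs 3, rem=7, quantum used, demote→Q1. Q0=[P1] Q1=[P2,P3,P4] Q2=[]
t=12-15: P1@Q0 runs 3, rem=1, I/O yield, promote→Q0. Q0=[P1] Q1=[P2,P3,P4] Q2=[]
t=15-16: P1@Q0 runs 1, rem=0, completes. Q0=[] Q1=[P2,P3,P4] Q2=[]
t=16-21: P2@Q1 runs 5, rem=0, completes. Q0=[] Q1=[P3,P4] Q2=[]
t=21-27: P3@Q1 runs 6, rem=4, quantum used, demote→Q2. Q0=[] Q1=[P4] Q2=[P3]
t=27-33: P4@Q1 runs 6, rem=1, quantum used, demote→Q2. Q0=[] Q1=[] Q2=[P3,P4]
t=33-37: P3@Q2 runs 4, rem=0, completes. Q0=[] Q1=[] Q2=[P4]
t=37-38: P4@Q2 runs 1, rem=0, completes. Q0=[] Q1=[] Q2=[]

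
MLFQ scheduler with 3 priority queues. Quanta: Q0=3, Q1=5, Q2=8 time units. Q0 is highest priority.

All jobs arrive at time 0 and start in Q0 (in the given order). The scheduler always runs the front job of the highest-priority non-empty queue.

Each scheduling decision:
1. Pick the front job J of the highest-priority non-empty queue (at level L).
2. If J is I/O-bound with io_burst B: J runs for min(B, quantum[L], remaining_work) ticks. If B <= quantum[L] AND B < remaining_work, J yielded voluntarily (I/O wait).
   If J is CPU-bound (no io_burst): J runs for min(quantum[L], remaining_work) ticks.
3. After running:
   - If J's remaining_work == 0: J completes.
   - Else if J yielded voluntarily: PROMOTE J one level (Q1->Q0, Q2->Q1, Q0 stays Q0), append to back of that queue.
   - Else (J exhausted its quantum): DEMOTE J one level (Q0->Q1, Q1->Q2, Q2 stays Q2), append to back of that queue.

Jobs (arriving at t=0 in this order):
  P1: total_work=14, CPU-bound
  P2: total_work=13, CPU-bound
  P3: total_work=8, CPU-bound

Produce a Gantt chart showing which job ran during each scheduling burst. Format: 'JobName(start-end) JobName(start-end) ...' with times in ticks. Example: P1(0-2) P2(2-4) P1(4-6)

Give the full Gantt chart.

Answer: P1(0-3) P2(3-6) P3(6-9) P1(9-14) P2(14-19) P3(19-24) P1(24-30) P2(30-35)

Derivation:
t=0-3: P1@Q0 runs 3, rem=11, quantum used, demote→Q1. Q0=[P2,P3] Q1=[P1] Q2=[]
t=3-6: P2@Q0 runs 3, rem=10, quantum used, demote→Q1. Q0=[P3] Q1=[P1,P2] Q2=[]
t=6-9: P3@Q0 runs 3, rem=5, quantum used, demote→Q1. Q0=[] Q1=[P1,P2,P3] Q2=[]
t=9-14: P1@Q1 runs 5, rem=6, quantum used, demote→Q2. Q0=[] Q1=[P2,P3] Q2=[P1]
t=14-19: P2@Q1 runs 5, rem=5, quantum used, demote→Q2. Q0=[] Q1=[P3] Q2=[P1,P2]
t=19-24: P3@Q1 runs 5, rem=0, completes. Q0=[] Q1=[] Q2=[P1,P2]
t=24-30: P1@Q2 runs 6, rem=0, completes. Q0=[] Q1=[] Q2=[P2]
t=30-35: P2@Q2 runs 5, rem=0, completes. Q0=[] Q1=[] Q2=[]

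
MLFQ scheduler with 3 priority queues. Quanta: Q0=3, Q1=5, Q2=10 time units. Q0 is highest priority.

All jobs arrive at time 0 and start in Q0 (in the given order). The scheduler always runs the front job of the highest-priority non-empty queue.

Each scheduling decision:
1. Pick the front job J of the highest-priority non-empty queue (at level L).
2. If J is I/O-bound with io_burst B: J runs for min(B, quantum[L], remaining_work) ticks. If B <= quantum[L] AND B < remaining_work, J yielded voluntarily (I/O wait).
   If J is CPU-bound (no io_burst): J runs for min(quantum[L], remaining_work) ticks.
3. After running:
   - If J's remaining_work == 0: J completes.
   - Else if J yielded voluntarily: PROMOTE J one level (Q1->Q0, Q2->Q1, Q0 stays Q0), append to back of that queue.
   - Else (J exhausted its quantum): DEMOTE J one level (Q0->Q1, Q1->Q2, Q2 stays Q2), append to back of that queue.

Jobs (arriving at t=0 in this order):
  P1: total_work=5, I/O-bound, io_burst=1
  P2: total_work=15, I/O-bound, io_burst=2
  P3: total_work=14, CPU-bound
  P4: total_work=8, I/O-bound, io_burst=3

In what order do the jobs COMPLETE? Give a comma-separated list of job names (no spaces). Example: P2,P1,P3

Answer: P4,P1,P2,P3

Derivation:
t=0-1: P1@Q0 runs 1, rem=4, I/O yield, promote→Q0. Q0=[P2,P3,P4,P1] Q1=[] Q2=[]
t=1-3: P2@Q0 runs 2, rem=13, I/O yield, promote→Q0. Q0=[P3,P4,P1,P2] Q1=[] Q2=[]
t=3-6: P3@Q0 runs 3, rem=11, quantum used, demote→Q1. Q0=[P4,P1,P2] Q1=[P3] Q2=[]
t=6-9: P4@Q0 runs 3, rem=5, I/O yield, promote→Q0. Q0=[P1,P2,P4] Q1=[P3] Q2=[]
t=9-10: P1@Q0 runs 1, rem=3, I/O yield, promote→Q0. Q0=[P2,P4,P1] Q1=[P3] Q2=[]
t=10-12: P2@Q0 runs 2, rem=11, I/O yield, promote→Q0. Q0=[P4,P1,P2] Q1=[P3] Q2=[]
t=12-15: P4@Q0 runs 3, rem=2, I/O yield, promote→Q0. Q0=[P1,P2,P4] Q1=[P3] Q2=[]
t=15-16: P1@Q0 runs 1, rem=2, I/O yield, promote→Q0. Q0=[P2,P4,P1] Q1=[P3] Q2=[]
t=16-18: P2@Q0 runs 2, rem=9, I/O yield, promote→Q0. Q0=[P4,P1,P2] Q1=[P3] Q2=[]
t=18-20: P4@Q0 runs 2, rem=0, completes. Q0=[P1,P2] Q1=[P3] Q2=[]
t=20-21: P1@Q0 runs 1, rem=1, I/O yield, promote→Q0. Q0=[P2,P1] Q1=[P3] Q2=[]
t=21-23: P2@Q0 runs 2, rem=7, I/O yield, promote→Q0. Q0=[P1,P2] Q1=[P3] Q2=[]
t=23-24: P1@Q0 runs 1, rem=0, completes. Q0=[P2] Q1=[P3] Q2=[]
t=24-26: P2@Q0 runs 2, rem=5, I/O yield, promote→Q0. Q0=[P2] Q1=[P3] Q2=[]
t=26-28: P2@Q0 runs 2, rem=3, I/O yield, promote→Q0. Q0=[P2] Q1=[P3] Q2=[]
t=28-30: P2@Q0 runs 2, rem=1, I/O yield, promote→Q0. Q0=[P2] Q1=[P3] Q2=[]
t=30-31: P2@Q0 runs 1, rem=0, completes. Q0=[] Q1=[P3] Q2=[]
t=31-36: P3@Q1 runs 5, rem=6, quantum used, demote→Q2. Q0=[] Q1=[] Q2=[P3]
t=36-42: P3@Q2 runs 6, rem=0, completes. Q0=[] Q1=[] Q2=[]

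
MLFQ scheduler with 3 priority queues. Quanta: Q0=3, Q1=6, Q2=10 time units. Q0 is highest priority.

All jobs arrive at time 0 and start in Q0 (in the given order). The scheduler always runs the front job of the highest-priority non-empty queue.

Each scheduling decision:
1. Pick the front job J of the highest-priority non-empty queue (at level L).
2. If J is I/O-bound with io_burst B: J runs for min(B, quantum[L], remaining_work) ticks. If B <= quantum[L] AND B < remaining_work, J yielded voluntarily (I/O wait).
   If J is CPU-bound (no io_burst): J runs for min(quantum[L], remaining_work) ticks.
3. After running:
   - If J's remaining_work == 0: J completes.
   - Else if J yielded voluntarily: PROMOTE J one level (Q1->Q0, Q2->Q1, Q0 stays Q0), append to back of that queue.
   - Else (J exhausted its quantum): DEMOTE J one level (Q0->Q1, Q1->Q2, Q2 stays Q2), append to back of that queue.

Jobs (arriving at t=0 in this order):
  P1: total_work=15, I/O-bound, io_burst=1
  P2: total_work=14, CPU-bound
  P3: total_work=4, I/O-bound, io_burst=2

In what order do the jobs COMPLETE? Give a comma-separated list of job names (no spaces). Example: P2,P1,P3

Answer: P3,P1,P2

Derivation:
t=0-1: P1@Q0 runs 1, rem=14, I/O yield, promote→Q0. Q0=[P2,P3,P1] Q1=[] Q2=[]
t=1-4: P2@Q0 runs 3, rem=11, quantum used, demote→Q1. Q0=[P3,P1] Q1=[P2] Q2=[]
t=4-6: P3@Q0 runs 2, rem=2, I/O yield, promote→Q0. Q0=[P1,P3] Q1=[P2] Q2=[]
t=6-7: P1@Q0 runs 1, rem=13, I/O yield, promote→Q0. Q0=[P3,P1] Q1=[P2] Q2=[]
t=7-9: P3@Q0 runs 2, rem=0, completes. Q0=[P1] Q1=[P2] Q2=[]
t=9-10: P1@Q0 runs 1, rem=12, I/O yield, promote→Q0. Q0=[P1] Q1=[P2] Q2=[]
t=10-11: P1@Q0 runs 1, rem=11, I/O yield, promote→Q0. Q0=[P1] Q1=[P2] Q2=[]
t=11-12: P1@Q0 runs 1, rem=10, I/O yield, promote→Q0. Q0=[P1] Q1=[P2] Q2=[]
t=12-13: P1@Q0 runs 1, rem=9, I/O yield, promote→Q0. Q0=[P1] Q1=[P2] Q2=[]
t=13-14: P1@Q0 runs 1, rem=8, I/O yield, promote→Q0. Q0=[P1] Q1=[P2] Q2=[]
t=14-15: P1@Q0 runs 1, rem=7, I/O yield, promote→Q0. Q0=[P1] Q1=[P2] Q2=[]
t=15-16: P1@Q0 runs 1, rem=6, I/O yield, promote→Q0. Q0=[P1] Q1=[P2] Q2=[]
t=16-17: P1@Q0 runs 1, rem=5, I/O yield, promote→Q0. Q0=[P1] Q1=[P2] Q2=[]
t=17-18: P1@Q0 runs 1, rem=4, I/O yield, promote→Q0. Q0=[P1] Q1=[P2] Q2=[]
t=18-19: P1@Q0 runs 1, rem=3, I/O yield, promote→Q0. Q0=[P1] Q1=[P2] Q2=[]
t=19-20: P1@Q0 runs 1, rem=2, I/O yield, promote→Q0. Q0=[P1] Q1=[P2] Q2=[]
t=20-21: P1@Q0 runs 1, rem=1, I/O yield, promote→Q0. Q0=[P1] Q1=[P2] Q2=[]
t=21-22: P1@Q0 runs 1, rem=0, completes. Q0=[] Q1=[P2] Q2=[]
t=22-28: P2@Q1 runs 6, rem=5, quantum used, demote→Q2. Q0=[] Q1=[] Q2=[P2]
t=28-33: P2@Q2 runs 5, rem=0, completes. Q0=[] Q1=[] Q2=[]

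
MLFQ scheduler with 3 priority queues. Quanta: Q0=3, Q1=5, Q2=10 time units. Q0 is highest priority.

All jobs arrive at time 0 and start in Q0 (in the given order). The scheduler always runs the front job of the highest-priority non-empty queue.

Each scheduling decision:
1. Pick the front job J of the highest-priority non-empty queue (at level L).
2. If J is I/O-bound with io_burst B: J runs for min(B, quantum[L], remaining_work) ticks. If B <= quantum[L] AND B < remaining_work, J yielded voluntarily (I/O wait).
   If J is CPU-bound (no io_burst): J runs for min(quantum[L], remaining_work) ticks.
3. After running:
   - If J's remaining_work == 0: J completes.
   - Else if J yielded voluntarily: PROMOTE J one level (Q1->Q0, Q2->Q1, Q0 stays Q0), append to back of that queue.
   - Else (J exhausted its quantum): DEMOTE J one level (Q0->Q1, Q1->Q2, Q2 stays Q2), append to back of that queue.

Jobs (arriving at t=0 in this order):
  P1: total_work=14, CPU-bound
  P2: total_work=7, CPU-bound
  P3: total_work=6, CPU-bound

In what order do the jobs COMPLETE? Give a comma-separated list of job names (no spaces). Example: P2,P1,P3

Answer: P2,P3,P1

Derivation:
t=0-3: P1@Q0 runs 3, rem=11, quantum used, demote→Q1. Q0=[P2,P3] Q1=[P1] Q2=[]
t=3-6: P2@Q0 runs 3, rem=4, quantum used, demote→Q1. Q0=[P3] Q1=[P1,P2] Q2=[]
t=6-9: P3@Q0 runs 3, rem=3, quantum used, demote→Q1. Q0=[] Q1=[P1,P2,P3] Q2=[]
t=9-14: P1@Q1 runs 5, rem=6, quantum used, demote→Q2. Q0=[] Q1=[P2,P3] Q2=[P1]
t=14-18: P2@Q1 runs 4, rem=0, completes. Q0=[] Q1=[P3] Q2=[P1]
t=18-21: P3@Q1 runs 3, rem=0, completes. Q0=[] Q1=[] Q2=[P1]
t=21-27: P1@Q2 runs 6, rem=0, completes. Q0=[] Q1=[] Q2=[]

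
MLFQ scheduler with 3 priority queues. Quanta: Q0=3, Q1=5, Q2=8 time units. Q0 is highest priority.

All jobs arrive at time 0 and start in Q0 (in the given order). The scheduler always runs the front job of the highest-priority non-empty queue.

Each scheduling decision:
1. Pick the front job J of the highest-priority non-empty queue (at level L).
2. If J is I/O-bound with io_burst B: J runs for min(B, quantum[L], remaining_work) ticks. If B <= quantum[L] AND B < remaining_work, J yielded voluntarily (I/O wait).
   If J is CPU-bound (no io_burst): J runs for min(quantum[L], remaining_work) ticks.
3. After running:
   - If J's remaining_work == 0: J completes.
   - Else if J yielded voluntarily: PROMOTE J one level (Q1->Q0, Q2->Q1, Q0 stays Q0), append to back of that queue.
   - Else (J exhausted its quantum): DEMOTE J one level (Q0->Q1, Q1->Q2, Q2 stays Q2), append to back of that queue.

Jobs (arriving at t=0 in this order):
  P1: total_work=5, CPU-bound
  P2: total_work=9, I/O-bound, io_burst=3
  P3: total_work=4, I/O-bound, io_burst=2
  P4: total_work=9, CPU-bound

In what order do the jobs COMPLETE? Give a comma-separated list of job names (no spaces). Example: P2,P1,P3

t=0-3: P1@Q0 runs 3, rem=2, quantum used, demote→Q1. Q0=[P2,P3,P4] Q1=[P1] Q2=[]
t=3-6: P2@Q0 runs 3, rem=6, I/O yield, promote→Q0. Q0=[P3,P4,P2] Q1=[P1] Q2=[]
t=6-8: P3@Q0 runs 2, rem=2, I/O yield, promote→Q0. Q0=[P4,P2,P3] Q1=[P1] Q2=[]
t=8-11: P4@Q0 runs 3, rem=6, quantum used, demote→Q1. Q0=[P2,P3] Q1=[P1,P4] Q2=[]
t=11-14: P2@Q0 runs 3, rem=3, I/O yield, promote→Q0. Q0=[P3,P2] Q1=[P1,P4] Q2=[]
t=14-16: P3@Q0 runs 2, rem=0, completes. Q0=[P2] Q1=[P1,P4] Q2=[]
t=16-19: P2@Q0 runs 3, rem=0, completes. Q0=[] Q1=[P1,P4] Q2=[]
t=19-21: P1@Q1 runs 2, rem=0, completes. Q0=[] Q1=[P4] Q2=[]
t=21-26: P4@Q1 runs 5, rem=1, quantum used, demote→Q2. Q0=[] Q1=[] Q2=[P4]
t=26-27: P4@Q2 runs 1, rem=0, completes. Q0=[] Q1=[] Q2=[]

Answer: P3,P2,P1,P4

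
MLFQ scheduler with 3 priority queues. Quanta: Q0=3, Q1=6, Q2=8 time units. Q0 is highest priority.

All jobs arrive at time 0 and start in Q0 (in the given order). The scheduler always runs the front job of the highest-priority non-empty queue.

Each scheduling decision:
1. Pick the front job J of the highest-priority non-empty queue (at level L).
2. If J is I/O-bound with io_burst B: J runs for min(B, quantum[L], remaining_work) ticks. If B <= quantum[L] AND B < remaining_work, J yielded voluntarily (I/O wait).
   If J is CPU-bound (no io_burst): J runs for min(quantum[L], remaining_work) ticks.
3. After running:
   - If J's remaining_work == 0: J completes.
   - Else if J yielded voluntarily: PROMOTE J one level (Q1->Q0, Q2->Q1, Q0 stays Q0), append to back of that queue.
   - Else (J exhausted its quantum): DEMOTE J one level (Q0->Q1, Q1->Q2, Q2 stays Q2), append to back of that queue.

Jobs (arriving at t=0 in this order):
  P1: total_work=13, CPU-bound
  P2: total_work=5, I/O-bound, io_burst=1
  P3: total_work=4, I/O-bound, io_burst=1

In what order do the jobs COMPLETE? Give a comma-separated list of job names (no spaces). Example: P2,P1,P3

t=0-3: P1@Q0 runs 3, rem=10, quantum used, demote→Q1. Q0=[P2,P3] Q1=[P1] Q2=[]
t=3-4: P2@Q0 runs 1, rem=4, I/O yield, promote→Q0. Q0=[P3,P2] Q1=[P1] Q2=[]
t=4-5: P3@Q0 runs 1, rem=3, I/O yield, promote→Q0. Q0=[P2,P3] Q1=[P1] Q2=[]
t=5-6: P2@Q0 runs 1, rem=3, I/O yield, promote→Q0. Q0=[P3,P2] Q1=[P1] Q2=[]
t=6-7: P3@Q0 runs 1, rem=2, I/O yield, promote→Q0. Q0=[P2,P3] Q1=[P1] Q2=[]
t=7-8: P2@Q0 runs 1, rem=2, I/O yield, promote→Q0. Q0=[P3,P2] Q1=[P1] Q2=[]
t=8-9: P3@Q0 runs 1, rem=1, I/O yield, promote→Q0. Q0=[P2,P3] Q1=[P1] Q2=[]
t=9-10: P2@Q0 runs 1, rem=1, I/O yield, promote→Q0. Q0=[P3,P2] Q1=[P1] Q2=[]
t=10-11: P3@Q0 runs 1, rem=0, completes. Q0=[P2] Q1=[P1] Q2=[]
t=11-12: P2@Q0 runs 1, rem=0, completes. Q0=[] Q1=[P1] Q2=[]
t=12-18: P1@Q1 runs 6, rem=4, quantum used, demote→Q2. Q0=[] Q1=[] Q2=[P1]
t=18-22: P1@Q2 runs 4, rem=0, completes. Q0=[] Q1=[] Q2=[]

Answer: P3,P2,P1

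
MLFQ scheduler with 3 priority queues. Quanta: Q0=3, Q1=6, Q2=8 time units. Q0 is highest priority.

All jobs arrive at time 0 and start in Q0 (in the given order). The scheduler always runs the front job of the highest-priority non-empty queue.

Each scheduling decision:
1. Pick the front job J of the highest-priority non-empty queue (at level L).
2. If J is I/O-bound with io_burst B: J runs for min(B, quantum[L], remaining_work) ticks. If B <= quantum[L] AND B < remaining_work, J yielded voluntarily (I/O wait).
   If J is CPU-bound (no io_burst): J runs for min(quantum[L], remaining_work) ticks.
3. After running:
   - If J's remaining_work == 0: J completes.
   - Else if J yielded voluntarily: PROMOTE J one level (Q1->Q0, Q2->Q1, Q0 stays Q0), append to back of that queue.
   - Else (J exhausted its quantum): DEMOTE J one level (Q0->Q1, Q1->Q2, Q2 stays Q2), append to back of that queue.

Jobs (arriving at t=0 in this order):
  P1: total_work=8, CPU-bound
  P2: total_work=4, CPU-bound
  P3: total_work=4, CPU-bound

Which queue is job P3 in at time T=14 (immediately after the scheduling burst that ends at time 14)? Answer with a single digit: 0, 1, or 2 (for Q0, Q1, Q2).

Answer: 1

Derivation:
t=0-3: P1@Q0 runs 3, rem=5, quantum used, demote→Q1. Q0=[P2,P3] Q1=[P1] Q2=[]
t=3-6: P2@Q0 runs 3, rem=1, quantum used, demote→Q1. Q0=[P3] Q1=[P1,P2] Q2=[]
t=6-9: P3@Q0 runs 3, rem=1, quantum used, demote→Q1. Q0=[] Q1=[P1,P2,P3] Q2=[]
t=9-14: P1@Q1 runs 5, rem=0, completes. Q0=[] Q1=[P2,P3] Q2=[]
t=14-15: P2@Q1 runs 1, rem=0, completes. Q0=[] Q1=[P3] Q2=[]
t=15-16: P3@Q1 runs 1, rem=0, completes. Q0=[] Q1=[] Q2=[]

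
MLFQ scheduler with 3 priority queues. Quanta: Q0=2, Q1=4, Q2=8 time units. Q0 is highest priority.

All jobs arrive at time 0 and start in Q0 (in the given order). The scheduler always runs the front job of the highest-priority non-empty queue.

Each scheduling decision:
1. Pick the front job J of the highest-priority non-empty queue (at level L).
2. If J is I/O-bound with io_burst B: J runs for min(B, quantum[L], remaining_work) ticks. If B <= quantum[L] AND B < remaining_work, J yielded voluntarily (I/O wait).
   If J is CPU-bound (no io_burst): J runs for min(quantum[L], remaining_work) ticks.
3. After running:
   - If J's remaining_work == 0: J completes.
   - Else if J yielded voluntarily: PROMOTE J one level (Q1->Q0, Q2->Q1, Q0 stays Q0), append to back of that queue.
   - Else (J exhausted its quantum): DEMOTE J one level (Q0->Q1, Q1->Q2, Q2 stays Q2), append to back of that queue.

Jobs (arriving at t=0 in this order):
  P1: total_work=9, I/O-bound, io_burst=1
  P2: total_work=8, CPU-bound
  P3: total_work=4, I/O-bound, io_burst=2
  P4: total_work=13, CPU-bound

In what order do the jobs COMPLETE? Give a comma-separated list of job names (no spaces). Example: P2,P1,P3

Answer: P3,P1,P2,P4

Derivation:
t=0-1: P1@Q0 runs 1, rem=8, I/O yield, promote→Q0. Q0=[P2,P3,P4,P1] Q1=[] Q2=[]
t=1-3: P2@Q0 runs 2, rem=6, quantum used, demote→Q1. Q0=[P3,P4,P1] Q1=[P2] Q2=[]
t=3-5: P3@Q0 runs 2, rem=2, I/O yield, promote→Q0. Q0=[P4,P1,P3] Q1=[P2] Q2=[]
t=5-7: P4@Q0 runs 2, rem=11, quantum used, demote→Q1. Q0=[P1,P3] Q1=[P2,P4] Q2=[]
t=7-8: P1@Q0 runs 1, rem=7, I/O yield, promote→Q0. Q0=[P3,P1] Q1=[P2,P4] Q2=[]
t=8-10: P3@Q0 runs 2, rem=0, completes. Q0=[P1] Q1=[P2,P4] Q2=[]
t=10-11: P1@Q0 runs 1, rem=6, I/O yield, promote→Q0. Q0=[P1] Q1=[P2,P4] Q2=[]
t=11-12: P1@Q0 runs 1, rem=5, I/O yield, promote→Q0. Q0=[P1] Q1=[P2,P4] Q2=[]
t=12-13: P1@Q0 runs 1, rem=4, I/O yield, promote→Q0. Q0=[P1] Q1=[P2,P4] Q2=[]
t=13-14: P1@Q0 runs 1, rem=3, I/O yield, promote→Q0. Q0=[P1] Q1=[P2,P4] Q2=[]
t=14-15: P1@Q0 runs 1, rem=2, I/O yield, promote→Q0. Q0=[P1] Q1=[P2,P4] Q2=[]
t=15-16: P1@Q0 runs 1, rem=1, I/O yield, promote→Q0. Q0=[P1] Q1=[P2,P4] Q2=[]
t=16-17: P1@Q0 runs 1, rem=0, completes. Q0=[] Q1=[P2,P4] Q2=[]
t=17-21: P2@Q1 runs 4, rem=2, quantum used, demote→Q2. Q0=[] Q1=[P4] Q2=[P2]
t=21-25: P4@Q1 runs 4, rem=7, quantum used, demote→Q2. Q0=[] Q1=[] Q2=[P2,P4]
t=25-27: P2@Q2 runs 2, rem=0, completes. Q0=[] Q1=[] Q2=[P4]
t=27-34: P4@Q2 runs 7, rem=0, completes. Q0=[] Q1=[] Q2=[]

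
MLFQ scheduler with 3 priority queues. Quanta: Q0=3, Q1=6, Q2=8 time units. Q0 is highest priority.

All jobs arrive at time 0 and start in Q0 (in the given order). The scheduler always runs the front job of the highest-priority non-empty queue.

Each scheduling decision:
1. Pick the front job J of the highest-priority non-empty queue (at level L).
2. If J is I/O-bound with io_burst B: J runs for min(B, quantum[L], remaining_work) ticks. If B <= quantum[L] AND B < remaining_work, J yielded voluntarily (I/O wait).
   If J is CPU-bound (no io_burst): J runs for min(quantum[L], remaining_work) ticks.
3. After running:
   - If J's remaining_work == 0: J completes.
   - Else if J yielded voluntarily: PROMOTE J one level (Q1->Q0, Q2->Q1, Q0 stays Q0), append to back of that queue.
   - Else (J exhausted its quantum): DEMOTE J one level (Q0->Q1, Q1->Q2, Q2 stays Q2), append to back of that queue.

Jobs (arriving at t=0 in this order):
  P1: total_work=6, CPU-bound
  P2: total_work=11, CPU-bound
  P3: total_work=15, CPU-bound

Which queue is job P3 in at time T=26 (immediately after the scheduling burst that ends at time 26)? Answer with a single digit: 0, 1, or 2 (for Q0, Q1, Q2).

Answer: 2

Derivation:
t=0-3: P1@Q0 runs 3, rem=3, quantum used, demote→Q1. Q0=[P2,P3] Q1=[P1] Q2=[]
t=3-6: P2@Q0 runs 3, rem=8, quantum used, demote→Q1. Q0=[P3] Q1=[P1,P2] Q2=[]
t=6-9: P3@Q0 runs 3, rem=12, quantum used, demote→Q1. Q0=[] Q1=[P1,P2,P3] Q2=[]
t=9-12: P1@Q1 runs 3, rem=0, completes. Q0=[] Q1=[P2,P3] Q2=[]
t=12-18: P2@Q1 runs 6, rem=2, quantum used, demote→Q2. Q0=[] Q1=[P3] Q2=[P2]
t=18-24: P3@Q1 runs 6, rem=6, quantum used, demote→Q2. Q0=[] Q1=[] Q2=[P2,P3]
t=24-26: P2@Q2 runs 2, rem=0, completes. Q0=[] Q1=[] Q2=[P3]
t=26-32: P3@Q2 runs 6, rem=0, completes. Q0=[] Q1=[] Q2=[]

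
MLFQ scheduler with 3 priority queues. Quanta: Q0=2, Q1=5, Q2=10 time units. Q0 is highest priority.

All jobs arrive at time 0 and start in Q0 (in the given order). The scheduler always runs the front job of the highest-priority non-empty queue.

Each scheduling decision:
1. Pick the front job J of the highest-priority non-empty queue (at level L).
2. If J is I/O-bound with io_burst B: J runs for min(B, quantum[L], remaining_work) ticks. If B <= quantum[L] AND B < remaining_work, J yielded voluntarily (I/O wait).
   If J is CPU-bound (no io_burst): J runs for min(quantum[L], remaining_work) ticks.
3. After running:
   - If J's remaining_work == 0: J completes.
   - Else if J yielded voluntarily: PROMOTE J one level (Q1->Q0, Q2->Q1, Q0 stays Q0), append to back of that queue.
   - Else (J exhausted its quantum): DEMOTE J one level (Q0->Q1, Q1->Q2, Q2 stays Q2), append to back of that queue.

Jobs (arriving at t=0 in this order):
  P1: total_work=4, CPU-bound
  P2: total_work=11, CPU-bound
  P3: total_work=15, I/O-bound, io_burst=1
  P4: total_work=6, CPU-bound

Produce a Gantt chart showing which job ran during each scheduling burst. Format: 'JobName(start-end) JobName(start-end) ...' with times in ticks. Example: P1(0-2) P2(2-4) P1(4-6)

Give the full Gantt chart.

Answer: P1(0-2) P2(2-4) P3(4-5) P4(5-7) P3(7-8) P3(8-9) P3(9-10) P3(10-11) P3(11-12) P3(12-13) P3(13-14) P3(14-15) P3(15-16) P3(16-17) P3(17-18) P3(18-19) P3(19-20) P3(20-21) P1(21-23) P2(23-28) P4(28-32) P2(32-36)

Derivation:
t=0-2: P1@Q0 runs 2, rem=2, quantum used, demote→Q1. Q0=[P2,P3,P4] Q1=[P1] Q2=[]
t=2-4: P2@Q0 runs 2, rem=9, quantum used, demote→Q1. Q0=[P3,P4] Q1=[P1,P2] Q2=[]
t=4-5: P3@Q0 runs 1, rem=14, I/O yield, promote→Q0. Q0=[P4,P3] Q1=[P1,P2] Q2=[]
t=5-7: P4@Q0 runs 2, rem=4, quantum used, demote→Q1. Q0=[P3] Q1=[P1,P2,P4] Q2=[]
t=7-8: P3@Q0 runs 1, rem=13, I/O yield, promote→Q0. Q0=[P3] Q1=[P1,P2,P4] Q2=[]
t=8-9: P3@Q0 runs 1, rem=12, I/O yield, promote→Q0. Q0=[P3] Q1=[P1,P2,P4] Q2=[]
t=9-10: P3@Q0 runs 1, rem=11, I/O yield, promote→Q0. Q0=[P3] Q1=[P1,P2,P4] Q2=[]
t=10-11: P3@Q0 runs 1, rem=10, I/O yield, promote→Q0. Q0=[P3] Q1=[P1,P2,P4] Q2=[]
t=11-12: P3@Q0 runs 1, rem=9, I/O yield, promote→Q0. Q0=[P3] Q1=[P1,P2,P4] Q2=[]
t=12-13: P3@Q0 runs 1, rem=8, I/O yield, promote→Q0. Q0=[P3] Q1=[P1,P2,P4] Q2=[]
t=13-14: P3@Q0 runs 1, rem=7, I/O yield, promote→Q0. Q0=[P3] Q1=[P1,P2,P4] Q2=[]
t=14-15: P3@Q0 runs 1, rem=6, I/O yield, promote→Q0. Q0=[P3] Q1=[P1,P2,P4] Q2=[]
t=15-16: P3@Q0 runs 1, rem=5, I/O yield, promote→Q0. Q0=[P3] Q1=[P1,P2,P4] Q2=[]
t=16-17: P3@Q0 runs 1, rem=4, I/O yield, promote→Q0. Q0=[P3] Q1=[P1,P2,P4] Q2=[]
t=17-18: P3@Q0 runs 1, rem=3, I/O yield, promote→Q0. Q0=[P3] Q1=[P1,P2,P4] Q2=[]
t=18-19: P3@Q0 runs 1, rem=2, I/O yield, promote→Q0. Q0=[P3] Q1=[P1,P2,P4] Q2=[]
t=19-20: P3@Q0 runs 1, rem=1, I/O yield, promote→Q0. Q0=[P3] Q1=[P1,P2,P4] Q2=[]
t=20-21: P3@Q0 runs 1, rem=0, completes. Q0=[] Q1=[P1,P2,P4] Q2=[]
t=21-23: P1@Q1 runs 2, rem=0, completes. Q0=[] Q1=[P2,P4] Q2=[]
t=23-28: P2@Q1 runs 5, rem=4, quantum used, demote→Q2. Q0=[] Q1=[P4] Q2=[P2]
t=28-32: P4@Q1 runs 4, rem=0, completes. Q0=[] Q1=[] Q2=[P2]
t=32-36: P2@Q2 runs 4, rem=0, completes. Q0=[] Q1=[] Q2=[]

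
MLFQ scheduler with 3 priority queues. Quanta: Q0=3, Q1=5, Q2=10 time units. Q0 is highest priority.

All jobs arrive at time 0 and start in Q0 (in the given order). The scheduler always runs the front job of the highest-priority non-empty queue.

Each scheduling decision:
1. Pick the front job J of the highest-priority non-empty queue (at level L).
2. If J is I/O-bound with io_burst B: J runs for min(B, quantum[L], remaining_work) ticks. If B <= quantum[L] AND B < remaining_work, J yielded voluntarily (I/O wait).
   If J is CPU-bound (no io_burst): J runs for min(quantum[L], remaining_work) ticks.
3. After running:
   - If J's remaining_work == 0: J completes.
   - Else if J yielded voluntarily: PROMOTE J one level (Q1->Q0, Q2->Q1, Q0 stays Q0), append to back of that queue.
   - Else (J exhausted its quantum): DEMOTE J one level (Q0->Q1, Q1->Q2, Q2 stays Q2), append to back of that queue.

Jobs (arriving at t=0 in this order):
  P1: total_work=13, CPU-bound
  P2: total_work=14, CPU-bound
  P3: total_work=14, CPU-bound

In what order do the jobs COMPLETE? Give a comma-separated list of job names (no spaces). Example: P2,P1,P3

t=0-3: P1@Q0 runs 3, rem=10, quantum used, demote→Q1. Q0=[P2,P3] Q1=[P1] Q2=[]
t=3-6: P2@Q0 runs 3, rem=11, quantum used, demote→Q1. Q0=[P3] Q1=[P1,P2] Q2=[]
t=6-9: P3@Q0 runs 3, rem=11, quantum used, demote→Q1. Q0=[] Q1=[P1,P2,P3] Q2=[]
t=9-14: P1@Q1 runs 5, rem=5, quantum used, demote→Q2. Q0=[] Q1=[P2,P3] Q2=[P1]
t=14-19: P2@Q1 runs 5, rem=6, quantum used, demote→Q2. Q0=[] Q1=[P3] Q2=[P1,P2]
t=19-24: P3@Q1 runs 5, rem=6, quantum used, demote→Q2. Q0=[] Q1=[] Q2=[P1,P2,P3]
t=24-29: P1@Q2 runs 5, rem=0, completes. Q0=[] Q1=[] Q2=[P2,P3]
t=29-35: P2@Q2 runs 6, rem=0, completes. Q0=[] Q1=[] Q2=[P3]
t=35-41: P3@Q2 runs 6, rem=0, completes. Q0=[] Q1=[] Q2=[]

Answer: P1,P2,P3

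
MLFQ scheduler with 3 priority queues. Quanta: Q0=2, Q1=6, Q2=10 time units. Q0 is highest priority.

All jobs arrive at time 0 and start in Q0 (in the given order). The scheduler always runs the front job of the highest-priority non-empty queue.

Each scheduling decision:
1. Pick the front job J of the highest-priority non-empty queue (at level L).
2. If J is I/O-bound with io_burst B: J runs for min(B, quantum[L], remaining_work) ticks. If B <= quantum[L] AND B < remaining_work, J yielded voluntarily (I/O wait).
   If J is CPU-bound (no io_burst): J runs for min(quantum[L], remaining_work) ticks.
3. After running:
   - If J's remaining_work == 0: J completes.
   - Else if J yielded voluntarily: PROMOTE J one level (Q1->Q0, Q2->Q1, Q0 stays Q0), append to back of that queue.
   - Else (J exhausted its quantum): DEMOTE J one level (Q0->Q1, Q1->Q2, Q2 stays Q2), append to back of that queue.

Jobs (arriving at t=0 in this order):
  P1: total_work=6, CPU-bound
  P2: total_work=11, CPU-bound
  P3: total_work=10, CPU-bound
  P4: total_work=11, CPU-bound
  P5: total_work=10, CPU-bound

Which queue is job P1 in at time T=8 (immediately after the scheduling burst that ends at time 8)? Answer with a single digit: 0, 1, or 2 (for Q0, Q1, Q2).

t=0-2: P1@Q0 runs 2, rem=4, quantum used, demote→Q1. Q0=[P2,P3,P4,P5] Q1=[P1] Q2=[]
t=2-4: P2@Q0 runs 2, rem=9, quantum used, demote→Q1. Q0=[P3,P4,P5] Q1=[P1,P2] Q2=[]
t=4-6: P3@Q0 runs 2, rem=8, quantum used, demote→Q1. Q0=[P4,P5] Q1=[P1,P2,P3] Q2=[]
t=6-8: P4@Q0 runs 2, rem=9, quantum used, demote→Q1. Q0=[P5] Q1=[P1,P2,P3,P4] Q2=[]
t=8-10: P5@Q0 runs 2, rem=8, quantum used, demote→Q1. Q0=[] Q1=[P1,P2,P3,P4,P5] Q2=[]
t=10-14: P1@Q1 runs 4, rem=0, completes. Q0=[] Q1=[P2,P3,P4,P5] Q2=[]
t=14-20: P2@Q1 runs 6, rem=3, quantum used, demote→Q2. Q0=[] Q1=[P3,P4,P5] Q2=[P2]
t=20-26: P3@Q1 runs 6, rem=2, quantum used, demote→Q2. Q0=[] Q1=[P4,P5] Q2=[P2,P3]
t=26-32: P4@Q1 runs 6, rem=3, quantum used, demote→Q2. Q0=[] Q1=[P5] Q2=[P2,P3,P4]
t=32-38: P5@Q1 runs 6, rem=2, quantum used, demote→Q2. Q0=[] Q1=[] Q2=[P2,P3,P4,P5]
t=38-41: P2@Q2 runs 3, rem=0, completes. Q0=[] Q1=[] Q2=[P3,P4,P5]
t=41-43: P3@Q2 runs 2, rem=0, completes. Q0=[] Q1=[] Q2=[P4,P5]
t=43-46: P4@Q2 runs 3, rem=0, completes. Q0=[] Q1=[] Q2=[P5]
t=46-48: P5@Q2 runs 2, rem=0, completes. Q0=[] Q1=[] Q2=[]

Answer: 1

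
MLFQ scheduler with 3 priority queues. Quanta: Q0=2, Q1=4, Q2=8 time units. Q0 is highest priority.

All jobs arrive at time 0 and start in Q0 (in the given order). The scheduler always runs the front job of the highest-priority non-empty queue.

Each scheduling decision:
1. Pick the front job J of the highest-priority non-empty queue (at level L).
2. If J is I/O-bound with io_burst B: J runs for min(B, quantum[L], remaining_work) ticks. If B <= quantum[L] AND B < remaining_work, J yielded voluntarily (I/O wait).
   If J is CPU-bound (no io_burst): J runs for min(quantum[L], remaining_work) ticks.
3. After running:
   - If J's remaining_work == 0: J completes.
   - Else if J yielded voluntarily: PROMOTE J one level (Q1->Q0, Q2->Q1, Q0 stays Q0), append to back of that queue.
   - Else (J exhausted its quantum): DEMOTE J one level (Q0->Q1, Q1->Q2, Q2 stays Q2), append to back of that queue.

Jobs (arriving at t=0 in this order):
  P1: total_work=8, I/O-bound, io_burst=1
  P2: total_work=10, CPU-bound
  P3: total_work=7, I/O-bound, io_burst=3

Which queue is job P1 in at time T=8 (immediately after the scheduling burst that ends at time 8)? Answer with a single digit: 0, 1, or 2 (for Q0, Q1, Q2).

Answer: 0

Derivation:
t=0-1: P1@Q0 runs 1, rem=7, I/O yield, promote→Q0. Q0=[P2,P3,P1] Q1=[] Q2=[]
t=1-3: P2@Q0 runs 2, rem=8, quantum used, demote→Q1. Q0=[P3,P1] Q1=[P2] Q2=[]
t=3-5: P3@Q0 runs 2, rem=5, quantum used, demote→Q1. Q0=[P1] Q1=[P2,P3] Q2=[]
t=5-6: P1@Q0 runs 1, rem=6, I/O yield, promote→Q0. Q0=[P1] Q1=[P2,P3] Q2=[]
t=6-7: P1@Q0 runs 1, rem=5, I/O yield, promote→Q0. Q0=[P1] Q1=[P2,P3] Q2=[]
t=7-8: P1@Q0 runs 1, rem=4, I/O yield, promote→Q0. Q0=[P1] Q1=[P2,P3] Q2=[]
t=8-9: P1@Q0 runs 1, rem=3, I/O yield, promote→Q0. Q0=[P1] Q1=[P2,P3] Q2=[]
t=9-10: P1@Q0 runs 1, rem=2, I/O yield, promote→Q0. Q0=[P1] Q1=[P2,P3] Q2=[]
t=10-11: P1@Q0 runs 1, rem=1, I/O yield, promote→Q0. Q0=[P1] Q1=[P2,P3] Q2=[]
t=11-12: P1@Q0 runs 1, rem=0, completes. Q0=[] Q1=[P2,P3] Q2=[]
t=12-16: P2@Q1 runs 4, rem=4, quantum used, demote→Q2. Q0=[] Q1=[P3] Q2=[P2]
t=16-19: P3@Q1 runs 3, rem=2, I/O yield, promote→Q0. Q0=[P3] Q1=[] Q2=[P2]
t=19-21: P3@Q0 runs 2, rem=0, completes. Q0=[] Q1=[] Q2=[P2]
t=21-25: P2@Q2 runs 4, rem=0, completes. Q0=[] Q1=[] Q2=[]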